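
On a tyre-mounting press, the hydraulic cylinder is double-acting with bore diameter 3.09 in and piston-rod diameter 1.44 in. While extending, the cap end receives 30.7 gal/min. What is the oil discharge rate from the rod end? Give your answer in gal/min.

Q_out ≈ 24.0 gal/min

Cap-side area A_cap = π/4 × (3.09 in)² = 7.499 in^2
Rod-side annular area A_ann = π/4 × (3.09² − 1.44²) = 5.870 in^2
Piston speed v = Q_in/A_cap; rod-end outflow Q_out = v × A_ann = Q_in × A_ann/A_cap.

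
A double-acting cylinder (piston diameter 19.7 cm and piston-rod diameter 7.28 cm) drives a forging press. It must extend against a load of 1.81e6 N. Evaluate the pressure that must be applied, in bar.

P ≈ 594 bar

Cap-side area A_cap = π/4 × (19.7 cm)² = 304.8 cm^2
P = F / A = 1.81e6 N / A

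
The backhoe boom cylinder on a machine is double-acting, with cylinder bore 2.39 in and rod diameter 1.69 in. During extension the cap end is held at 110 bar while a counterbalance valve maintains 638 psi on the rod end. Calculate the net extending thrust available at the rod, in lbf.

F ≈ 5730 lbf

Cap-side area A_cap = π/4 × (2.39 in)² = 4.486 in^2
Rod-side annular area A_ann = π/4 × (2.39² − 1.69²) = 2.243 in^2
Net thrust = P_cap·A_cap − P_rod·A_ann = 7157 lbf − 1431 lbf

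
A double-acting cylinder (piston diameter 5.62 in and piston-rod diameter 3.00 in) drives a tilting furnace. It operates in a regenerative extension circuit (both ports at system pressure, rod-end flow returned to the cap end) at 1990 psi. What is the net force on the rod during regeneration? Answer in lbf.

With equal pressure on both faces, forces on the annular region cancel; the net push is pressure × rod cross-section.
Rod cross-section A_rod = π/4 × (3.00 in)² = 7.069 in^2
F = P × A_rod

F ≈ 14100 lbf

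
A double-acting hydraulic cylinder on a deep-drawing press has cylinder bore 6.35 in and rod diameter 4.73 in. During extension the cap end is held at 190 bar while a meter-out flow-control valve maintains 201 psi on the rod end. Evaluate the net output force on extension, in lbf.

Cap-side area A_cap = π/4 × (6.35 in)² = 31.67 in^2
Rod-side annular area A_ann = π/4 × (6.35² − 4.73²) = 14.10 in^2
Net thrust = P_cap·A_cap − P_rod·A_ann = 87270 lbf − 2834 lbf

F ≈ 84400 lbf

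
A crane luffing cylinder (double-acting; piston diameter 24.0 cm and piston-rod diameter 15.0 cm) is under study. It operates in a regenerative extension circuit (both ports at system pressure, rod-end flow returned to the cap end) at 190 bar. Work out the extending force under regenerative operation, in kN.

F ≈ 336 kN

With equal pressure on both faces, forces on the annular region cancel; the net push is pressure × rod cross-section.
Rod cross-section A_rod = π/4 × (15.0 cm)² = 176.7 cm^2
F = P × A_rod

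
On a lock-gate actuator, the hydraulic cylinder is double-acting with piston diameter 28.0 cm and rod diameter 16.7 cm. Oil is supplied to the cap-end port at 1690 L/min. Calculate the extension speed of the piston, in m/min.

v ≈ 27.4 m/min

Cap-side area A_cap = π/4 × (28.0 cm)² = 615.8 cm^2
v = Q / A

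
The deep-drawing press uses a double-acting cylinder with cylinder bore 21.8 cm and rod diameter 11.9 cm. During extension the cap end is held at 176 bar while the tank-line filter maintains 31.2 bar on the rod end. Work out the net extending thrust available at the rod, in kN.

F ≈ 575 kN

Cap-side area A_cap = π/4 × (21.8 cm)² = 373.3 cm^2
Rod-side annular area A_ann = π/4 × (21.8² − 11.9²) = 262.0 cm^2
Net thrust = P_cap·A_cap − P_rod·A_ann = 656.9 kN − 81.75 kN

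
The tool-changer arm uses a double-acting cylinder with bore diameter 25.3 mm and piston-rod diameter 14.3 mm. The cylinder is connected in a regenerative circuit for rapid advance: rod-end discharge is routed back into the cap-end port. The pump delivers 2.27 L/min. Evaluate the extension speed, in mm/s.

In regeneration the rod-end outflow joins the pump flow into the cap end, so the net volume the pump must supply per unit advance equals the rod cross-section area.
Rod cross-section A_rod = π/4 × (14.3 mm)² = 160.6 mm^2
v = Q_pump / A_rod

v ≈ 236 mm/s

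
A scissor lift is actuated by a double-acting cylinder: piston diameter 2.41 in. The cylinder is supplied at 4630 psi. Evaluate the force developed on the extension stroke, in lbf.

F ≈ 21100 lbf

Cap-side area A_cap = π/4 × (2.41 in)² = 4.562 in^2
F = P × A_cap = 4630 psi × A_cap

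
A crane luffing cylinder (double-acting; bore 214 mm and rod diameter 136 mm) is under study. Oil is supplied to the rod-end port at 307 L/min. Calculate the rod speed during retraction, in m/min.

Rod-side annular area A_ann = π/4 × (214² − 136²) = 21440 mm^2
Flow into the rod-end port fills the annular volume.
v = Q / A

v ≈ 14.3 m/min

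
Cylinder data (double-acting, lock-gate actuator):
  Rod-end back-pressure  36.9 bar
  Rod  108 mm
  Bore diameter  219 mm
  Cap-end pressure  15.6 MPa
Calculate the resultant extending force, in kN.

F ≈ 482 kN

Cap-side area A_cap = π/4 × (219 mm)² = 37670 mm^2
Rod-side annular area A_ann = π/4 × (219² − 108²) = 28510 mm^2
Net thrust = P_cap·A_cap − P_rod·A_ann = 587.6 kN − 105.2 kN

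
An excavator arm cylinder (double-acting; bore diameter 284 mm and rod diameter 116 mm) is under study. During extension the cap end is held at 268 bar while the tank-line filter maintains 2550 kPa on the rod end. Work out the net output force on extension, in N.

Cap-side area A_cap = π/4 × (284 mm)² = 63350 mm^2
Rod-side annular area A_ann = π/4 × (284² − 116²) = 52780 mm^2
Net thrust = P_cap·A_cap − P_rod·A_ann = 1.698e6 N − 1.346e5 N

F ≈ 1.56e6 N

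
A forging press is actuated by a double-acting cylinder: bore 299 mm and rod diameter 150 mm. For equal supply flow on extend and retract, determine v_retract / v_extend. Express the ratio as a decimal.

v_ret/v_ext ≈ 1.34

Cap-side area A_cap = π/4 × (299 mm)² = 70220 mm^2
Rod-side annular area A_ann = π/4 × (299² − 150²) = 52540 mm^2
For equal Q, v ∝ 1/A, so v_ret/v_ext = A_cap/A_ann.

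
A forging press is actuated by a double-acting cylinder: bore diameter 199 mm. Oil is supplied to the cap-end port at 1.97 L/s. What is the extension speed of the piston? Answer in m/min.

v ≈ 3.80 m/min

Cap-side area A_cap = π/4 × (199 mm)² = 31100 mm^2
v = Q / A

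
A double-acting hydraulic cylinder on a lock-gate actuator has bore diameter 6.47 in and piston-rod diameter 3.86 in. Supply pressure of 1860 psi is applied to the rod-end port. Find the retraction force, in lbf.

F ≈ 39400 lbf

Rod-side annular area A_ann = π/4 × (6.47² − 3.86²) = 21.18 in^2
On retraction the pressure acts on the annular area (bore minus rod).
F = P × A_ann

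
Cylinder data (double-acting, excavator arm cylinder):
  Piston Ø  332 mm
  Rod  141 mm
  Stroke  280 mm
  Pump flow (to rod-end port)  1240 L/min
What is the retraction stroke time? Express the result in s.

Rod-side annular area A_ann = π/4 × (332² − 141²) = 70960 mm^2
Swept volume V = A × L; t = V / Q = A·L / Q

t ≈ 0.961 s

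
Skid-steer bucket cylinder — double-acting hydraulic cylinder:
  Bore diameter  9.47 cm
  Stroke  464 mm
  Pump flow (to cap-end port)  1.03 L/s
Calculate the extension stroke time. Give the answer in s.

Cap-side area A_cap = π/4 × (9.47 cm)² = 70.44 cm^2
Swept volume V = A × L; t = V / Q = A·L / Q

t ≈ 3.17 s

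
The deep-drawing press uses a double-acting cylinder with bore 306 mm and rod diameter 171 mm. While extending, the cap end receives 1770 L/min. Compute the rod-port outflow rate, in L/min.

Q_out ≈ 1220 L/min

Cap-side area A_cap = π/4 × (306 mm)² = 73540 mm^2
Rod-side annular area A_ann = π/4 × (306² − 171²) = 50580 mm^2
Piston speed v = Q_in/A_cap; rod-end outflow Q_out = v × A_ann = Q_in × A_ann/A_cap.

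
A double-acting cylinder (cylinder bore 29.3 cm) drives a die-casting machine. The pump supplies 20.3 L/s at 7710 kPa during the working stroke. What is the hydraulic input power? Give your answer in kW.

Hydraulic power = P × Q

W ≈ 157 kW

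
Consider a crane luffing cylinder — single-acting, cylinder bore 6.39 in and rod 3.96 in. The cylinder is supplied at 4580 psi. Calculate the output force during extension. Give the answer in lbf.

Cap-side area A_cap = π/4 × (6.39 in)² = 32.07 in^2
F = P × A_cap = 4580 psi × A_cap

F ≈ 1.47e5 lbf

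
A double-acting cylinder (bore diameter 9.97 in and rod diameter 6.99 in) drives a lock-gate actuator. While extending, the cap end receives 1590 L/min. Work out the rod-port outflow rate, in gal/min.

Q_out ≈ 214 gal/min

Cap-side area A_cap = π/4 × (9.97 in)² = 78.07 in^2
Rod-side annular area A_ann = π/4 × (9.97² − 6.99²) = 39.69 in^2
Piston speed v = Q_in/A_cap; rod-end outflow Q_out = v × A_ann = Q_in × A_ann/A_cap.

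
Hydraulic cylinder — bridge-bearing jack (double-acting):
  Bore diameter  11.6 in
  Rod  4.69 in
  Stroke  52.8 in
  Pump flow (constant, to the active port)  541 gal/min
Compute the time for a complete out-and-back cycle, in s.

Cap-side area A_cap = π/4 × (11.6 in)² = 105.7 in^2
Rod-side annular area A_ann = π/4 × (11.6² − 4.69²) = 88.41 in^2
t_ext = A_cap·L/Q = 2.679 s
t_ret = A_ann·L/Q = 2.241 s
t_cycle = t_ext + t_ret

t ≈ 4.92 s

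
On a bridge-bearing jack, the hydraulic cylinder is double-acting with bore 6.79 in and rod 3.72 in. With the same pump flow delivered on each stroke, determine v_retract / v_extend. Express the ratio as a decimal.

Cap-side area A_cap = π/4 × (6.79 in)² = 36.21 in^2
Rod-side annular area A_ann = π/4 × (6.79² − 3.72²) = 25.34 in^2
For equal Q, v ∝ 1/A, so v_ret/v_ext = A_cap/A_ann.

v_ret/v_ext ≈ 1.43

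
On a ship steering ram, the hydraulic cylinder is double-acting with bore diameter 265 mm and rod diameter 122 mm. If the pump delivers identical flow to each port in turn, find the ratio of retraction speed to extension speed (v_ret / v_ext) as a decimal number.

v_ret/v_ext ≈ 1.27

Cap-side area A_cap = π/4 × (265 mm)² = 55150 mm^2
Rod-side annular area A_ann = π/4 × (265² − 122²) = 43460 mm^2
For equal Q, v ∝ 1/A, so v_ret/v_ext = A_cap/A_ann.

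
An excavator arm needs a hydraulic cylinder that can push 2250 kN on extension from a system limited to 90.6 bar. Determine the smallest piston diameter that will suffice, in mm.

D ≈ 562 mm

Extension force acts on the full piston face: F = P × (π/4)D².
D = √(4F / (πP)) = √(4 × 2250 kN / (π × 90.6 bar))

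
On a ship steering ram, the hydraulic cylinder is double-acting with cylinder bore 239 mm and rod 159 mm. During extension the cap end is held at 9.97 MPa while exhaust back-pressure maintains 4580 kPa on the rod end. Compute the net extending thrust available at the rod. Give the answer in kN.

Cap-side area A_cap = π/4 × (239 mm)² = 44860 mm^2
Rod-side annular area A_ann = π/4 × (239² − 159²) = 25010 mm^2
Net thrust = P_cap·A_cap − P_rod·A_ann = 447.3 kN − 114.5 kN

F ≈ 333 kN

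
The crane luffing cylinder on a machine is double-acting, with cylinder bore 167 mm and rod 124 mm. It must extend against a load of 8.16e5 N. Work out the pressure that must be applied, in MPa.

P ≈ 37.3 MPa

Cap-side area A_cap = π/4 × (167 mm)² = 21900 mm^2
P = F / A = 8.16e5 N / A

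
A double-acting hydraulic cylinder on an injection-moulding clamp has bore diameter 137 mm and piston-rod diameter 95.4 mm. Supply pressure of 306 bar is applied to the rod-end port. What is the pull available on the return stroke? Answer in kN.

Rod-side annular area A_ann = π/4 × (137² − 95.4²) = 7593 mm^2
On retraction the pressure acts on the annular area (bore minus rod).
F = P × A_ann

F ≈ 232 kN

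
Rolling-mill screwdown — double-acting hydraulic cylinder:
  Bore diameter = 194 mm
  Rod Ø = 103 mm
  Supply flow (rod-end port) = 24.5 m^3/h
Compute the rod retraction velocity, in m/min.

v ≈ 19.2 m/min

Rod-side annular area A_ann = π/4 × (194² − 103²) = 21230 mm^2
Flow into the rod-end port fills the annular volume.
v = Q / A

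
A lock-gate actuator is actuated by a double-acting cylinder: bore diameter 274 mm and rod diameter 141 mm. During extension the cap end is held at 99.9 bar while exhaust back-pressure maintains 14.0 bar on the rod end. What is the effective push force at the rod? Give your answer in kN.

Cap-side area A_cap = π/4 × (274 mm)² = 58960 mm^2
Rod-side annular area A_ann = π/4 × (274² − 141²) = 43350 mm^2
Net thrust = P_cap·A_cap − P_rod·A_ann = 589.1 kN − 60.69 kN

F ≈ 528 kN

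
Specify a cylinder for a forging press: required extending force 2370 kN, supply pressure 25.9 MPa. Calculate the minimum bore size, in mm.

D ≈ 341 mm

Extension force acts on the full piston face: F = P × (π/4)D².
D = √(4F / (πP)) = √(4 × 2370 kN / (π × 25.9 MPa))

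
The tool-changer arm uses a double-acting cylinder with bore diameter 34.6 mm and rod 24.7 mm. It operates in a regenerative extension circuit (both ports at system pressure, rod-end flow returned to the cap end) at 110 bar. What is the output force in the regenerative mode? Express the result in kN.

F ≈ 5.27 kN

With equal pressure on both faces, forces on the annular region cancel; the net push is pressure × rod cross-section.
Rod cross-section A_rod = π/4 × (24.7 mm)² = 479.2 mm^2
F = P × A_rod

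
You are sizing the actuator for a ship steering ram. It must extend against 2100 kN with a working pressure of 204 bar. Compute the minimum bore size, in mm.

D ≈ 362 mm

Extension force acts on the full piston face: F = P × (π/4)D².
D = √(4F / (πP)) = √(4 × 2100 kN / (π × 204 bar))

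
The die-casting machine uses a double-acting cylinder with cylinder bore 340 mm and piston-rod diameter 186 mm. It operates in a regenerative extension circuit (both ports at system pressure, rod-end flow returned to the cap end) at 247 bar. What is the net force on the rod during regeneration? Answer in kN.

With equal pressure on both faces, forces on the annular region cancel; the net push is pressure × rod cross-section.
Rod cross-section A_rod = π/4 × (186 mm)² = 27170 mm^2
F = P × A_rod

F ≈ 671 kN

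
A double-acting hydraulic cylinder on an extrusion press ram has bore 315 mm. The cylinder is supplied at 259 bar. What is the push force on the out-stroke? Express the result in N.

F ≈ 2.02e6 N

Cap-side area A_cap = π/4 × (315 mm)² = 77930 mm^2
F = P × A_cap = 259 bar × A_cap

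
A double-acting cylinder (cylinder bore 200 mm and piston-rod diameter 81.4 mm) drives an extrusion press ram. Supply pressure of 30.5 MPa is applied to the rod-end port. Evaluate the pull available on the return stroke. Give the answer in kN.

F ≈ 799 kN

Rod-side annular area A_ann = π/4 × (200² − 81.4²) = 26210 mm^2
On retraction the pressure acts on the annular area (bore minus rod).
F = P × A_ann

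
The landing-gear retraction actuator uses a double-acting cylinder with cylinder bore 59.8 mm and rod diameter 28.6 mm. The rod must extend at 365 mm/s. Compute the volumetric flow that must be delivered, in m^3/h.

Q ≈ 3.69 m^3/h

Cap-side area A_cap = π/4 × (59.8 mm)² = 2809 mm^2
Q = A × v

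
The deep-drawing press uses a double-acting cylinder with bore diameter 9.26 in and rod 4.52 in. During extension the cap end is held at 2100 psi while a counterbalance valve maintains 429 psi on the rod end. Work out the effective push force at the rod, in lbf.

Cap-side area A_cap = π/4 × (9.26 in)² = 67.35 in^2
Rod-side annular area A_ann = π/4 × (9.26² − 4.52²) = 51.30 in^2
Net thrust = P_cap·A_cap − P_rod·A_ann = 1.414e5 lbf − 22010 lbf

F ≈ 1.19e5 lbf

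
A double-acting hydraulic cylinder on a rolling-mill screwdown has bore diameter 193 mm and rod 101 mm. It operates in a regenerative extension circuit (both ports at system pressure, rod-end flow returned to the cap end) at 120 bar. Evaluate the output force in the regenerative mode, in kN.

With equal pressure on both faces, forces on the annular region cancel; the net push is pressure × rod cross-section.
Rod cross-section A_rod = π/4 × (101 mm)² = 8012 mm^2
F = P × A_rod

F ≈ 96.1 kN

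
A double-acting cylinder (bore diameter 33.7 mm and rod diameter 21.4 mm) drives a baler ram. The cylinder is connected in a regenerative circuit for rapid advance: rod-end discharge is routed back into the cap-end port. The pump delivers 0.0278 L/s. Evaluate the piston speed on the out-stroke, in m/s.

In regeneration the rod-end outflow joins the pump flow into the cap end, so the net volume the pump must supply per unit advance equals the rod cross-section area.
Rod cross-section A_rod = π/4 × (21.4 mm)² = 359.7 mm^2
v = Q_pump / A_rod

v ≈ 0.0773 m/s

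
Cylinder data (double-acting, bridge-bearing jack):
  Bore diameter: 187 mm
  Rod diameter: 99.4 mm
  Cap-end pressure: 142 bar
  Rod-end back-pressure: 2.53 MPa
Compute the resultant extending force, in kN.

Cap-side area A_cap = π/4 × (187 mm)² = 27460 mm^2
Rod-side annular area A_ann = π/4 × (187² − 99.4²) = 19700 mm^2
Net thrust = P_cap·A_cap − P_rod·A_ann = 390.0 kN − 49.85 kN

F ≈ 340 kN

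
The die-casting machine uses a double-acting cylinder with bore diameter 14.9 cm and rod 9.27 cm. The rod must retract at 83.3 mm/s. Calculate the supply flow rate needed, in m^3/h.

Q ≈ 3.20 m^3/h

Rod-side annular area A_ann = π/4 × (14.9² − 9.27²) = 106.9 cm^2
Q = A × v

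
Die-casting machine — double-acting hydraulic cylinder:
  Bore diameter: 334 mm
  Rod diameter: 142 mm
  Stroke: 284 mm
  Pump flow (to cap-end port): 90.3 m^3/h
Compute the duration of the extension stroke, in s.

Cap-side area A_cap = π/4 × (334 mm)² = 87620 mm^2
Swept volume V = A × L; t = V / Q = A·L / Q

t ≈ 0.992 s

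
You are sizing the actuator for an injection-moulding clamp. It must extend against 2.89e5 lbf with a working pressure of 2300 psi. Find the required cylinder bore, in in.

Extension force acts on the full piston face: F = P × (π/4)D².
D = √(4F / (πP)) = √(4 × 2.89e5 lbf / (π × 2300 psi))

D ≈ 12.6 in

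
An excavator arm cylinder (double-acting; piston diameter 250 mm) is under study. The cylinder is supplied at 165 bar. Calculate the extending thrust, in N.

F ≈ 8.10e5 N

Cap-side area A_cap = π/4 × (250 mm)² = 49090 mm^2
F = P × A_cap = 165 bar × A_cap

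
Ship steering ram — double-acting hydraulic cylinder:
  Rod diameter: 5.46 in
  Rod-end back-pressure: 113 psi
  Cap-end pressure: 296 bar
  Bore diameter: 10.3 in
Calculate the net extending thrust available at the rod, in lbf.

F ≈ 3.51e5 lbf

Cap-side area A_cap = π/4 × (10.3 in)² = 83.32 in^2
Rod-side annular area A_ann = π/4 × (10.3² − 5.46²) = 59.91 in^2
Net thrust = P_cap·A_cap − P_rod·A_ann = 3.577e5 lbf − 6770 lbf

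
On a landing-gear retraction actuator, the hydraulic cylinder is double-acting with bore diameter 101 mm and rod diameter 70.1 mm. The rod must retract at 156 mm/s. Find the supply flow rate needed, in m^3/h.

Q ≈ 2.33 m^3/h

Rod-side annular area A_ann = π/4 × (101² − 70.1²) = 4152 mm^2
Q = A × v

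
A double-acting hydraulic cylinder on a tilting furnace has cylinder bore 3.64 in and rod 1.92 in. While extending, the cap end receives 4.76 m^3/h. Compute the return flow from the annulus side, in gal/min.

Cap-side area A_cap = π/4 × (3.64 in)² = 10.41 in^2
Rod-side annular area A_ann = π/4 × (3.64² − 1.92²) = 7.511 in^2
Piston speed v = Q_in/A_cap; rod-end outflow Q_out = v × A_ann = Q_in × A_ann/A_cap.

Q_out ≈ 15.1 gal/min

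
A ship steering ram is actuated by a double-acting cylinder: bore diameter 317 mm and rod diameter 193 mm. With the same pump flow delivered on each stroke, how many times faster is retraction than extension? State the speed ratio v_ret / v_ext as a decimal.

Cap-side area A_cap = π/4 × (317 mm)² = 78920 mm^2
Rod-side annular area A_ann = π/4 × (317² − 193²) = 49670 mm^2
For equal Q, v ∝ 1/A, so v_ret/v_ext = A_cap/A_ann.

v_ret/v_ext ≈ 1.59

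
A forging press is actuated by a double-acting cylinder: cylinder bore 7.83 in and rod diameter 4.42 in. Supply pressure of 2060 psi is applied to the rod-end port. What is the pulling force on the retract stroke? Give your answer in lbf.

F ≈ 67600 lbf

Rod-side annular area A_ann = π/4 × (7.83² − 4.42²) = 32.81 in^2
On retraction the pressure acts on the annular area (bore minus rod).
F = P × A_ann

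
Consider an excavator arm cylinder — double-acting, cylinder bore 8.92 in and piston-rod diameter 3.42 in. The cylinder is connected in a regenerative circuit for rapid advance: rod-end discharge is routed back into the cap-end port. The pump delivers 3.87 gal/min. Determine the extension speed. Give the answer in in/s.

In regeneration the rod-end outflow joins the pump flow into the cap end, so the net volume the pump must supply per unit advance equals the rod cross-section area.
Rod cross-section A_rod = π/4 × (3.42 in)² = 9.186 in^2
v = Q_pump / A_rod

v ≈ 1.62 in/s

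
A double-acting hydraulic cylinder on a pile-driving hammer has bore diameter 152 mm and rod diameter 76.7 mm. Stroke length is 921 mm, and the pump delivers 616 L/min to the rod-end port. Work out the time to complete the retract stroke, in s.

t ≈ 1.21 s

Rod-side annular area A_ann = π/4 × (152² − 76.7²) = 13530 mm^2
Swept volume V = A × L; t = V / Q = A·L / Q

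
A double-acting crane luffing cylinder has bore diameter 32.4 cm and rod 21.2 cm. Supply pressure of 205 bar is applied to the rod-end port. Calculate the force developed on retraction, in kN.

F ≈ 967 kN

Rod-side annular area A_ann = π/4 × (32.4² − 21.2²) = 471.5 cm^2
On retraction the pressure acts on the annular area (bore minus rod).
F = P × A_ann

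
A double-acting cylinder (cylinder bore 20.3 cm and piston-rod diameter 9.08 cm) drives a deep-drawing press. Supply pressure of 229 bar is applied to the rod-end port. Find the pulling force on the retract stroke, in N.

Rod-side annular area A_ann = π/4 × (20.3² − 9.08²) = 258.9 cm^2
On retraction the pressure acts on the annular area (bore minus rod).
F = P × A_ann

F ≈ 5.93e5 N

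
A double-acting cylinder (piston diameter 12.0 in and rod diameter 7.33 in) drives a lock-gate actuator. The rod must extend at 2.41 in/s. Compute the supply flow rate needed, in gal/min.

Q ≈ 70.8 gal/min

Cap-side area A_cap = π/4 × (12.0 in)² = 113.1 in^2
Q = A × v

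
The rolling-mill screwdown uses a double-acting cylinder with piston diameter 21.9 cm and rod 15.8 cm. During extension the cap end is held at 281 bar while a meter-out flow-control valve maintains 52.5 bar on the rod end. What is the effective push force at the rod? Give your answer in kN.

Cap-side area A_cap = π/4 × (21.9 cm)² = 376.7 cm^2
Rod-side annular area A_ann = π/4 × (21.9² − 15.8²) = 180.6 cm^2
Net thrust = P_cap·A_cap − P_rod·A_ann = 1058 kN − 94.82 kN

F ≈ 964 kN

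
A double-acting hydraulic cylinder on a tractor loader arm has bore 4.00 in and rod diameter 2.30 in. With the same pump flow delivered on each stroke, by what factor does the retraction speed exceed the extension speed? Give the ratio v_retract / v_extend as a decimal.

v_ret/v_ext ≈ 1.49

Cap-side area A_cap = π/4 × (4.00 in)² = 12.57 in^2
Rod-side annular area A_ann = π/4 × (4.00² − 2.30²) = 8.412 in^2
For equal Q, v ∝ 1/A, so v_ret/v_ext = A_cap/A_ann.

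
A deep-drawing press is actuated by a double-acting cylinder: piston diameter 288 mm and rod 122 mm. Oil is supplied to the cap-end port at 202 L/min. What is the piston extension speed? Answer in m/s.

Cap-side area A_cap = π/4 × (288 mm)² = 65140 mm^2
v = Q / A

v ≈ 0.0517 m/s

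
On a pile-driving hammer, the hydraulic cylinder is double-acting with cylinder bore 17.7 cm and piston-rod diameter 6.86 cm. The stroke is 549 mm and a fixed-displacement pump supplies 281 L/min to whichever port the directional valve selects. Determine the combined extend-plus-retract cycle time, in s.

t ≈ 5.34 s

Cap-side area A_cap = π/4 × (17.7 cm)² = 246.1 cm^2
Rod-side annular area A_ann = π/4 × (17.7² − 6.86²) = 209.1 cm^2
t_ext = A_cap·L/Q = 2.884 s
t_ret = A_ann·L/Q = 2.451 s
t_cycle = t_ext + t_ret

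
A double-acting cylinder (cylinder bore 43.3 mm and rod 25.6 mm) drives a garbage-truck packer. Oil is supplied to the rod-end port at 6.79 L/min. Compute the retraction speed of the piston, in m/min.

Rod-side annular area A_ann = π/4 × (43.3² − 25.6²) = 957.8 mm^2
Flow into the rod-end port fills the annular volume.
v = Q / A

v ≈ 7.09 m/min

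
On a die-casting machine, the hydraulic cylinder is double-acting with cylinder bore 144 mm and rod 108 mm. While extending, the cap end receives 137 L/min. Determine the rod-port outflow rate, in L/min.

Q_out ≈ 59.9 L/min

Cap-side area A_cap = π/4 × (144 mm)² = 16290 mm^2
Rod-side annular area A_ann = π/4 × (144² − 108²) = 7125 mm^2
Piston speed v = Q_in/A_cap; rod-end outflow Q_out = v × A_ann = Q_in × A_ann/A_cap.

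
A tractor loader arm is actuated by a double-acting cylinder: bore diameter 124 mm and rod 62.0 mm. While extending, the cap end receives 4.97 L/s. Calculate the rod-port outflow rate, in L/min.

Cap-side area A_cap = π/4 × (124 mm)² = 12080 mm^2
Rod-side annular area A_ann = π/4 × (124² − 62.0²) = 9057 mm^2
Piston speed v = Q_in/A_cap; rod-end outflow Q_out = v × A_ann = Q_in × A_ann/A_cap.

Q_out ≈ 224 L/min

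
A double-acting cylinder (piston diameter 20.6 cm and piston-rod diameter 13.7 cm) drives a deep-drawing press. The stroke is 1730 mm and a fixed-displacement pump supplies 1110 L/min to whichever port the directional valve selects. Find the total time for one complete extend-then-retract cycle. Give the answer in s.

Cap-side area A_cap = π/4 × (20.6 cm)² = 333.3 cm^2
Rod-side annular area A_ann = π/4 × (20.6² − 13.7²) = 185.9 cm^2
t_ext = A_cap·L/Q = 3.117 s
t_ret = A_ann·L/Q = 1.738 s
t_cycle = t_ext + t_ret

t ≈ 4.85 s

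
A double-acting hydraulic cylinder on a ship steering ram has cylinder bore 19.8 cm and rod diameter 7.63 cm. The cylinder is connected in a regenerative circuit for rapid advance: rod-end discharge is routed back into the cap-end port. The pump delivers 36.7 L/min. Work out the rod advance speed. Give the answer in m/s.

In regeneration the rod-end outflow joins the pump flow into the cap end, so the net volume the pump must supply per unit advance equals the rod cross-section area.
Rod cross-section A_rod = π/4 × (7.63 cm)² = 45.72 cm^2
v = Q_pump / A_rod

v ≈ 0.134 m/s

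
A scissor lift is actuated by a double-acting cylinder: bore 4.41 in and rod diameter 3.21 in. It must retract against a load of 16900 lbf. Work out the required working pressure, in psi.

Rod-side annular area A_ann = π/4 × (4.41² − 3.21²) = 7.182 in^2
Retraction: pressure acts on the annular area.
P = F / A = 16900 lbf / A

P ≈ 2350 psi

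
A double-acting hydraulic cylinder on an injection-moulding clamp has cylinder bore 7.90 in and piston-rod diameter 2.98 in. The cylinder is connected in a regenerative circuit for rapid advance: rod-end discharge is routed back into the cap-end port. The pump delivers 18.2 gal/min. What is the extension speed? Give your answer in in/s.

v ≈ 10.0 in/s

In regeneration the rod-end outflow joins the pump flow into the cap end, so the net volume the pump must supply per unit advance equals the rod cross-section area.
Rod cross-section A_rod = π/4 × (2.98 in)² = 6.975 in^2
v = Q_pump / A_rod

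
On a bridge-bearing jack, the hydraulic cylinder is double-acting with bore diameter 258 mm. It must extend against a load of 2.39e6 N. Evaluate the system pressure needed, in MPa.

P ≈ 45.7 MPa

Cap-side area A_cap = π/4 × (258 mm)² = 52280 mm^2
P = F / A = 2.39e6 N / A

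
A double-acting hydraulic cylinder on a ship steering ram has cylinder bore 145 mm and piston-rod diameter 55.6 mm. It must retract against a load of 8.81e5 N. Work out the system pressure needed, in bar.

P ≈ 625 bar

Rod-side annular area A_ann = π/4 × (145² − 55.6²) = 14090 mm^2
Retraction: pressure acts on the annular area.
P = F / A = 8.81e5 N / A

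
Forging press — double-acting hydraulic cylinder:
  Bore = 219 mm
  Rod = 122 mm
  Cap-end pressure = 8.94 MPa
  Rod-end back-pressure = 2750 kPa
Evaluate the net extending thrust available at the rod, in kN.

F ≈ 265 kN

Cap-side area A_cap = π/4 × (219 mm)² = 37670 mm^2
Rod-side annular area A_ann = π/4 × (219² − 122²) = 25980 mm^2
Net thrust = P_cap·A_cap − P_rod·A_ann = 336.8 kN − 71.44 kN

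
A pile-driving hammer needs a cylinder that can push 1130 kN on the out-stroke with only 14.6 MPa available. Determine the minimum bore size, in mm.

Extension force acts on the full piston face: F = P × (π/4)D².
D = √(4F / (πP)) = √(4 × 1130 kN / (π × 14.6 MPa))

D ≈ 314 mm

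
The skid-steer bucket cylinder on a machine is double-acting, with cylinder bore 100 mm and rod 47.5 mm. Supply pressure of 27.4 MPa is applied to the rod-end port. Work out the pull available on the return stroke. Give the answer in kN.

Rod-side annular area A_ann = π/4 × (100² − 47.5²) = 6082 mm^2
On retraction the pressure acts on the annular area (bore minus rod).
F = P × A_ann

F ≈ 167 kN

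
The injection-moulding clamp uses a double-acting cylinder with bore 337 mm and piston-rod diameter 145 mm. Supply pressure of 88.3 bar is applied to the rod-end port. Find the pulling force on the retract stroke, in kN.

Rod-side annular area A_ann = π/4 × (337² − 145²) = 72680 mm^2
On retraction the pressure acts on the annular area (bore minus rod).
F = P × A_ann

F ≈ 642 kN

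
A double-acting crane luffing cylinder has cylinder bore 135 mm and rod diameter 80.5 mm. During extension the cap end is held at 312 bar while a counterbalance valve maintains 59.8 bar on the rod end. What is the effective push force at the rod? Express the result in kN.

F ≈ 391 kN

Cap-side area A_cap = π/4 × (135 mm)² = 14310 mm^2
Rod-side annular area A_ann = π/4 × (135² − 80.5²) = 9224 mm^2
Net thrust = P_cap·A_cap − P_rod·A_ann = 446.6 kN − 55.16 kN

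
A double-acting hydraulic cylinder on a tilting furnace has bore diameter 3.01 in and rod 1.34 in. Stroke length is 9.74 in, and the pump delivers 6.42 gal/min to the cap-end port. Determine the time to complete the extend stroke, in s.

Cap-side area A_cap = π/4 × (3.01 in)² = 7.116 in^2
Swept volume V = A × L; t = V / Q = A·L / Q

t ≈ 2.80 s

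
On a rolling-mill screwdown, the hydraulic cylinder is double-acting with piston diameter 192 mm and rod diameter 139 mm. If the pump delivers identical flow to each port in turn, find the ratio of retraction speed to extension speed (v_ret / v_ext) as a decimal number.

v_ret/v_ext ≈ 2.10

Cap-side area A_cap = π/4 × (192 mm)² = 28950 mm^2
Rod-side annular area A_ann = π/4 × (192² − 139²) = 13780 mm^2
For equal Q, v ∝ 1/A, so v_ret/v_ext = A_cap/A_ann.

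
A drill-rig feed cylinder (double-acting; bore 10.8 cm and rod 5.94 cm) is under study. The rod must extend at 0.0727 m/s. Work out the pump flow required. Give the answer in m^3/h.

Cap-side area A_cap = π/4 × (10.8 cm)² = 91.61 cm^2
Q = A × v

Q ≈ 2.40 m^3/h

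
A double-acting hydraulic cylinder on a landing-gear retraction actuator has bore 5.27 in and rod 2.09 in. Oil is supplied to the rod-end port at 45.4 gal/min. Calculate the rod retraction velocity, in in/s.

v ≈ 9.51 in/s

Rod-side annular area A_ann = π/4 × (5.27² − 2.09²) = 18.38 in^2
Flow into the rod-end port fills the annular volume.
v = Q / A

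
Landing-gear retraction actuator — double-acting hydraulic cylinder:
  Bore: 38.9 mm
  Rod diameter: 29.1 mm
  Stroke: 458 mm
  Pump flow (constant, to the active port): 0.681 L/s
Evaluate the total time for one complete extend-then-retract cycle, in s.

t ≈ 1.15 s

Cap-side area A_cap = π/4 × (38.9 mm)² = 1188 mm^2
Rod-side annular area A_ann = π/4 × (38.9² − 29.1²) = 523.4 mm^2
t_ext = A_cap·L/Q = 0.7993 s
t_ret = A_ann·L/Q = 0.3520 s
t_cycle = t_ext + t_ret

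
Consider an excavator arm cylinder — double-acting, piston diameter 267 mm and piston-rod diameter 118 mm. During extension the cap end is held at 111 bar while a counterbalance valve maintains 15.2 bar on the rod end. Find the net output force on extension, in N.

F ≈ 5.53e5 N

Cap-side area A_cap = π/4 × (267 mm)² = 55990 mm^2
Rod-side annular area A_ann = π/4 × (267² − 118²) = 45050 mm^2
Net thrust = P_cap·A_cap − P_rod·A_ann = 6.215e5 N − 68480 N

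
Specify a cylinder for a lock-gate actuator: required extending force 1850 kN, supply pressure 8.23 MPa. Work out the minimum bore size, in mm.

Extension force acts on the full piston face: F = P × (π/4)D².
D = √(4F / (πP)) = √(4 × 1850 kN / (π × 8.23 MPa))

D ≈ 535 mm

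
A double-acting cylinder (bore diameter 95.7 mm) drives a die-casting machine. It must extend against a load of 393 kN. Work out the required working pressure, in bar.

P ≈ 546 bar

Cap-side area A_cap = π/4 × (95.7 mm)² = 7193 mm^2
P = F / A = 393 kN / A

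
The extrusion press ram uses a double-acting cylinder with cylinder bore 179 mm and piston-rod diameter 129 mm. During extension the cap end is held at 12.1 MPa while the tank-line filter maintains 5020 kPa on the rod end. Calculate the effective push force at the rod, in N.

Cap-side area A_cap = π/4 × (179 mm)² = 25160 mm^2
Rod-side annular area A_ann = π/4 × (179² − 129²) = 12100 mm^2
Net thrust = P_cap·A_cap − P_rod·A_ann = 3.045e5 N − 60720 N

F ≈ 2.44e5 N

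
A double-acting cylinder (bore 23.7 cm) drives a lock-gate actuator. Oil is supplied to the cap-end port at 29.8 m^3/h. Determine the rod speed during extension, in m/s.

v ≈ 0.188 m/s

Cap-side area A_cap = π/4 × (23.7 cm)² = 441.2 cm^2
v = Q / A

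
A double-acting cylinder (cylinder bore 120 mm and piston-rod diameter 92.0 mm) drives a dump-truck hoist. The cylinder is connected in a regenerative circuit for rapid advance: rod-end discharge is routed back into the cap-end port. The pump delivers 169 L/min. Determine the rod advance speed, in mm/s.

v ≈ 424 mm/s

In regeneration the rod-end outflow joins the pump flow into the cap end, so the net volume the pump must supply per unit advance equals the rod cross-section area.
Rod cross-section A_rod = π/4 × (92.0 mm)² = 6648 mm^2
v = Q_pump / A_rod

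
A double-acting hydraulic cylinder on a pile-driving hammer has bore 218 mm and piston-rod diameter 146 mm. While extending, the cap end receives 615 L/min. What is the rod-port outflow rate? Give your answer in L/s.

Cap-side area A_cap = π/4 × (218 mm)² = 37330 mm^2
Rod-side annular area A_ann = π/4 × (218² − 146²) = 20580 mm^2
Piston speed v = Q_in/A_cap; rod-end outflow Q_out = v × A_ann = Q_in × A_ann/A_cap.

Q_out ≈ 5.65 L/s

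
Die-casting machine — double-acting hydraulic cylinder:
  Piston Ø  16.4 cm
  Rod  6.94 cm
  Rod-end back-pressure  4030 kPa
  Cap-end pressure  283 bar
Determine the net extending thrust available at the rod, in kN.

Cap-side area A_cap = π/4 × (16.4 cm)² = 211.2 cm^2
Rod-side annular area A_ann = π/4 × (16.4² − 6.94²) = 173.4 cm^2
Net thrust = P_cap·A_cap − P_rod·A_ann = 597.8 kN − 69.89 kN

F ≈ 528 kN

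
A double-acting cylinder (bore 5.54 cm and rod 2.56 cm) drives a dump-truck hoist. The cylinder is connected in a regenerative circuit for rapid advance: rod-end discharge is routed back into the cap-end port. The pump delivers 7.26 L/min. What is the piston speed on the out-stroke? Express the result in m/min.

In regeneration the rod-end outflow joins the pump flow into the cap end, so the net volume the pump must supply per unit advance equals the rod cross-section area.
Rod cross-section A_rod = π/4 × (2.56 cm)² = 5.147 cm^2
v = Q_pump / A_rod

v ≈ 14.1 m/min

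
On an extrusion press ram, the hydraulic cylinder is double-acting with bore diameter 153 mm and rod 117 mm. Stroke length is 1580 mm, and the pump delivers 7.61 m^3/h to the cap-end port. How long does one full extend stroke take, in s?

t ≈ 13.7 s

Cap-side area A_cap = π/4 × (153 mm)² = 18390 mm^2
Swept volume V = A × L; t = V / Q = A·L / Q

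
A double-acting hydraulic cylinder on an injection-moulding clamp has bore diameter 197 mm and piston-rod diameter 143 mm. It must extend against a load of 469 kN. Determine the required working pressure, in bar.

P ≈ 154 bar

Cap-side area A_cap = π/4 × (197 mm)² = 30480 mm^2
P = F / A = 469 kN / A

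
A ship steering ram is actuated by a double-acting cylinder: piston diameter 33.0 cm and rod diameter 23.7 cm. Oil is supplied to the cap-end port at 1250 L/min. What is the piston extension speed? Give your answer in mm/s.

Cap-side area A_cap = π/4 × (33.0 cm)² = 855.3 cm^2
v = Q / A

v ≈ 244 mm/s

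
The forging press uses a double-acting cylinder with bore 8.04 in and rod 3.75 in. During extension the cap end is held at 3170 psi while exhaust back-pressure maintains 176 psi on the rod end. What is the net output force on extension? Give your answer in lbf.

F ≈ 1.54e5 lbf

Cap-side area A_cap = π/4 × (8.04 in)² = 50.77 in^2
Rod-side annular area A_ann = π/4 × (8.04² − 3.75²) = 39.72 in^2
Net thrust = P_cap·A_cap − P_rod·A_ann = 1.609e5 lbf − 6992 lbf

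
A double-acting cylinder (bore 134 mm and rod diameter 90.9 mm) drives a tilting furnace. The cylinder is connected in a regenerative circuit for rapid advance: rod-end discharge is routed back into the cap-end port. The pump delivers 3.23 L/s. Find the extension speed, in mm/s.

v ≈ 498 mm/s

In regeneration the rod-end outflow joins the pump flow into the cap end, so the net volume the pump must supply per unit advance equals the rod cross-section area.
Rod cross-section A_rod = π/4 × (90.9 mm)² = 6490 mm^2
v = Q_pump / A_rod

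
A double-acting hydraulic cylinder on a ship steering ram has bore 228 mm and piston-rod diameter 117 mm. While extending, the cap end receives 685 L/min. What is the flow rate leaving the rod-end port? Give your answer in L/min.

Q_out ≈ 505 L/min

Cap-side area A_cap = π/4 × (228 mm)² = 40830 mm^2
Rod-side annular area A_ann = π/4 × (228² − 117²) = 30080 mm^2
Piston speed v = Q_in/A_cap; rod-end outflow Q_out = v × A_ann = Q_in × A_ann/A_cap.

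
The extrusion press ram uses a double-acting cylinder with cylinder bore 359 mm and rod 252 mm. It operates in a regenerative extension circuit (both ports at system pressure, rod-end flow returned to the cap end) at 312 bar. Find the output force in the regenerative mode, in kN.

With equal pressure on both faces, forces on the annular region cancel; the net push is pressure × rod cross-section.
Rod cross-section A_rod = π/4 × (252 mm)² = 49880 mm^2
F = P × A_rod

F ≈ 1560 kN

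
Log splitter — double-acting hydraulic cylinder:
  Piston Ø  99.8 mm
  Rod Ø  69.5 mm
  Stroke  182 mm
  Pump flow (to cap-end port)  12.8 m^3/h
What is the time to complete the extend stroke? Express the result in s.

t ≈ 0.400 s

Cap-side area A_cap = π/4 × (99.8 mm)² = 7823 mm^2
Swept volume V = A × L; t = V / Q = A·L / Q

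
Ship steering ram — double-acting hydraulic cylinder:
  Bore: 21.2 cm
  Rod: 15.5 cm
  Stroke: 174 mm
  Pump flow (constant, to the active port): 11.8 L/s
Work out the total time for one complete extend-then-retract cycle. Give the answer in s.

t ≈ 0.763 s

Cap-side area A_cap = π/4 × (21.2 cm)² = 353.0 cm^2
Rod-side annular area A_ann = π/4 × (21.2² − 15.5²) = 164.3 cm^2
t_ext = A_cap·L/Q = 0.5205 s
t_ret = A_ann·L/Q = 0.2423 s
t_cycle = t_ext + t_ret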